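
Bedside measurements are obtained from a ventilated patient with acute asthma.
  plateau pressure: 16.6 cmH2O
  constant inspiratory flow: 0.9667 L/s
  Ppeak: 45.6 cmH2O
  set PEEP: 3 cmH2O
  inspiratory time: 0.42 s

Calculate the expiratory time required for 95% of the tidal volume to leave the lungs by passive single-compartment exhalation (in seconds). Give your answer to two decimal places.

2.68

Vt = flow × Ti = 0.9667 L/s × 0.42 s × 1000 mL/L = 406.01 mL.
R = (PIP − Pplat)/V̇ = (45.6 − 16.6) / 0.9667 = 29.0/0.9667 = 29.999 cmH2O·s/L.
C = Vt/(Pplat − PEEP) = 406.01 / (16.6 − 3) = 406.01/13.6 = 29.854 mL/cmH2O.
τ = R × C = 29.999 × 0.02985 L/cmH2O = 0.8955 s.
t = −τ·ln(1 − 0.95) = −0.8955·ln(0.05) = 2.683 s.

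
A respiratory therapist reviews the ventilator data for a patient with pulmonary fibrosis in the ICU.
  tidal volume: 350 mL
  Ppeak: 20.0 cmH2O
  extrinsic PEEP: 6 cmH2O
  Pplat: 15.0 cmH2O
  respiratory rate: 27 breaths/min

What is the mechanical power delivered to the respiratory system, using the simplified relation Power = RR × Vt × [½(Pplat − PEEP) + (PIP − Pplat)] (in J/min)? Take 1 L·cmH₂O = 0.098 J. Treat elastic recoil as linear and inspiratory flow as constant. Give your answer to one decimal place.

Per-breath work = Vt × [½(Pplat−PEEP) + (PIP−Pplat)] = 0.350 × [0.5×9.0 + 5.0] = 0.350 × 9.5 = 3.325 L·cmH2O.
Power = 27 × 3.325 = 89.775 L·cmH2O/min.
× 0.098 J/(L·cmH2O) → 8.798 J/min.

8.8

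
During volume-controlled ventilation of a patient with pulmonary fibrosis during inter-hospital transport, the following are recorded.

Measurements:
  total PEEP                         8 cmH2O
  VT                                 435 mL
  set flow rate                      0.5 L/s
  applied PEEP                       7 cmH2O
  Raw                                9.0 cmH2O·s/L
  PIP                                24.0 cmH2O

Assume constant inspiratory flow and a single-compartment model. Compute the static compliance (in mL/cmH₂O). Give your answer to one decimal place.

37.8

Total PEEP = 8 cmH2O (set 7 + intrinsic 1); this is the baseline alveolar pressure.
Equation of motion (constant flow): PIP = Vt/C + R·V̇ + PEEP.
Vt/C = PIP − R·V̇ − PEEP = 24.0 − 9.0×0.5 − 8 = 24.0 − 4.5 − 8 = 11.5 cmH2O.
C = Vt / 11.5 = 435 / 11.5 = 37.826 mL/cmH2O.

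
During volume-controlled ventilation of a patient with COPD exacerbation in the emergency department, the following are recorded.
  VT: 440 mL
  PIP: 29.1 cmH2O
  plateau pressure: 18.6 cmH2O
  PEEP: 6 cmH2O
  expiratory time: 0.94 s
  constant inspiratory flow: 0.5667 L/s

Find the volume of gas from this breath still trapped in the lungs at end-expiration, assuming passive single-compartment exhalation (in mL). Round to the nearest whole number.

R = (PIP − Pplat)/V̇ = (29.1 − 18.6) / 0.5667 = 10.5/0.5667 = 18.528 cmH2O·s/L.
C = Vt/(Pplat − PEEP) = 440.0 / (18.6 − 6) = 440.0/12.6 = 34.921 mL/cmH2O.
τ = R × C = 18.528 × 0.03492 L/cmH2O = 0.647 s.
Fraction remaining = e^(−Te/τ) = e^(−0.94/0.647) = 0.2339.
Trapped volume = 440.0 × 0.2339 = 102.92 mL.

103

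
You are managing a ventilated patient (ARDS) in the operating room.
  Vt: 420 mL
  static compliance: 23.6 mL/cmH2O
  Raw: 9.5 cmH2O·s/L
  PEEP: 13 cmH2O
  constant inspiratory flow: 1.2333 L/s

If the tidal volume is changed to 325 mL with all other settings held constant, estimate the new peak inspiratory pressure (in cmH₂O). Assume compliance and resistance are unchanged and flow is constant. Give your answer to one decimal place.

38.5

PIP = Vt/C + R·V̇ + PEEP (constant-flow equation of motion).
Only the elastic term changes: ΔPIP = ΔVt / C = (325 − 420) / 23.6 = -4.025 cmH2O.
Original PIP = 420/23.6 + 9.5×1.2333 + 13 = 42.513 cmH2O; new PIP = 42.513 + (-4.025) = 38.488 cmH2O.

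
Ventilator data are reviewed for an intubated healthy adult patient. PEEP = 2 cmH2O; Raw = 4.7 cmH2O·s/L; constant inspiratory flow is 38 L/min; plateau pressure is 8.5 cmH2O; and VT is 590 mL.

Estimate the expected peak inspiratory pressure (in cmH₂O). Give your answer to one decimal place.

11.5

Flow: 38 L/min ÷ 60 = 0.6333 L/s.
PIP = Pplat + Raw × flow = 8.5 + 4.7 × 0.6333 = 8.5 + 2.977 = 11.477 cmH2O.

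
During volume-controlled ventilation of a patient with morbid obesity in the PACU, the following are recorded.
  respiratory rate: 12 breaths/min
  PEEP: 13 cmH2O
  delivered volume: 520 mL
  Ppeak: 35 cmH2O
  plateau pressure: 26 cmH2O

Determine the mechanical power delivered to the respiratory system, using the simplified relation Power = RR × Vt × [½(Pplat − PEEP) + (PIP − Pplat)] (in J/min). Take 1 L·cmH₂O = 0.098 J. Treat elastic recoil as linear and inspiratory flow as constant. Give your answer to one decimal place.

9.5

Per-breath work = Vt × [½(Pplat−PEEP) + (PIP−Pplat)] = 0.520 × [0.5×13.0 + 9.0] = 0.520 × 15.5 = 8.06 L·cmH2O.
Power = 12 × 8.06 = 96.72 L·cmH2O/min.
× 0.098 J/(L·cmH2O) → 9.479 J/min.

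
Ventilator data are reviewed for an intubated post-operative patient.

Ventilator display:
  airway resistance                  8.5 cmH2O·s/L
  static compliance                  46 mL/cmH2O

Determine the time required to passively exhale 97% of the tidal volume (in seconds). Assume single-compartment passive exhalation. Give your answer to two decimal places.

1.37

τ = R × C = 8.5 × 46 mL/cmH2O = 8.5 × 0.046 L/cmH2O = 0.391 s.
Exhaled fraction f = 1 − e^(−t/τ) → t = −τ·ln(1 − f) = −0.391·ln(0.03) = 1.371 s.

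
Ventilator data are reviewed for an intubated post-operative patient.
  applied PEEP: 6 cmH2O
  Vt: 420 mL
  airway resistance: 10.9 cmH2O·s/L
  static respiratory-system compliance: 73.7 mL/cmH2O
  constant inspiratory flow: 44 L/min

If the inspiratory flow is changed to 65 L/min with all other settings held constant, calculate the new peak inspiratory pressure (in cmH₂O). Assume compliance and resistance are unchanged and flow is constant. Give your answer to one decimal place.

Flow: 44 L/min ÷ 60 = 0.7333 L/s.
New flow: 65 L/min ÷ 60 = 1.0833 L/s.
PIP = Vt/C + R·V̇ + PEEP (constant-flow equation of motion).
Only the resistive term changes: ΔPIP = R × ΔV̇ = 10.9 × (1.0833 − 0.7333) = 10.9 × 0.35 = 3.815 cmH2O.
Original PIP = 420/73.7 + 10.9×0.7333 + 6 = 19.692 cmH2O; new PIP = 19.692 + (3.815) = 23.507 cmH2O.

23.5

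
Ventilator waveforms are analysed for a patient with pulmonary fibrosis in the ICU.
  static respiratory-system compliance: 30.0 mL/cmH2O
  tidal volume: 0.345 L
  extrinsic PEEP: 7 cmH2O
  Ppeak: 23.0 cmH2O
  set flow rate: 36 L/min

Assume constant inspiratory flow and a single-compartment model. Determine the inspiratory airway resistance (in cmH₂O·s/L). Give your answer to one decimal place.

Flow: 36 L/min ÷ 60 = 0.6 L/s.
Equation of motion (constant flow): PIP = Vt/C + R·V̇ + PEEP.
R·V̇ = PIP − Vt/C − PEEP = 23.0 − 345/30.0 − 7 = 23.0 − 11.5 − 7 = 4.5 cmH2O.
R = 4.5 / 0.6 = 7.5 cmH2O·s/L.

7.5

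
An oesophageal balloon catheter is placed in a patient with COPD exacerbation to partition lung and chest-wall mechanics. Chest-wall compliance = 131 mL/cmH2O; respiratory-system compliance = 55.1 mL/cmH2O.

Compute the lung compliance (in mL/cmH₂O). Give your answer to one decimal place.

95.1

1/CL = 1/Crs − 1/Ccw.
1/CL = 1/55.1 − 1/131 = 0.01052.
CL = 95.057 mL/cmH2O.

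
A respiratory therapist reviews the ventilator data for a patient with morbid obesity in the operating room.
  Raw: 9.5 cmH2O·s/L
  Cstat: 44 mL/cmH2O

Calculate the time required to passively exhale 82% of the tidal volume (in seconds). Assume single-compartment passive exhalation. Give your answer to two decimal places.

0.72

τ = R × C = 9.5 × 44 mL/cmH2O = 9.5 × 0.044 L/cmH2O = 0.418 s.
Exhaled fraction f = 1 − e^(−t/τ) → t = −τ·ln(1 − f) = −0.418·ln(0.18) = 0.7168 s.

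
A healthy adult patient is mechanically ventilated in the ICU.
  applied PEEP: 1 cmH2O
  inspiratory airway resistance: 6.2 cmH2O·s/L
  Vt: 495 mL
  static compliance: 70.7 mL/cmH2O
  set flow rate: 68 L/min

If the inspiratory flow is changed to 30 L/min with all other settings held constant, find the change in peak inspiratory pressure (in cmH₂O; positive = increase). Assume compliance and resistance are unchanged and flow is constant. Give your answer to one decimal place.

Flow: 68 L/min ÷ 60 = 1.1333 L/s.
New flow: 30 L/min ÷ 60 = 0.5 L/s.
PIP = Vt/C + R·V̇ + PEEP (constant-flow equation of motion).
Only the resistive term changes: ΔPIP = R × ΔV̇ = 6.2 × (0.5 − 1.1333) = 6.2 × -0.6333 = -3.926 cmH2O.

-3.9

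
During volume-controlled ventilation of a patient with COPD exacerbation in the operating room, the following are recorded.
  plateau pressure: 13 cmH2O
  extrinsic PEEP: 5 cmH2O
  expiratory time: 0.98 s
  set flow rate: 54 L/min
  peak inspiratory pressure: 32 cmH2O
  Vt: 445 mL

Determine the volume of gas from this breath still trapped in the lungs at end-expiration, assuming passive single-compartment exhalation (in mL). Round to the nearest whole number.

Flow: 54 L/min ÷ 60 = 0.9 L/s.
R = (PIP − Pplat)/V̇ = (32 − 13) / 0.9 = 19.0/0.9 = 21.111 cmH2O·s/L.
C = Vt/(Pplat − PEEP) = 445.0 / (13 − 5) = 445.0/8.0 = 55.625 mL/cmH2O.
τ = R × C = 21.111 × 0.05563 L/cmH2O = 1.174 s.
Fraction remaining = e^(−Te/τ) = e^(−0.98/1.174) = 0.434.
Trapped volume = 445.0 × 0.434 = 193.13 mL.

193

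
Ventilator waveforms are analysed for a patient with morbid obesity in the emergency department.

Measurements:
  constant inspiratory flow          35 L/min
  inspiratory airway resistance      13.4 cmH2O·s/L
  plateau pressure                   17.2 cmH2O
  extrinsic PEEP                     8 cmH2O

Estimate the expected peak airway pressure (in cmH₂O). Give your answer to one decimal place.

Flow: 35 L/min ÷ 60 = 0.5833 L/s.
PIP = Pplat + Raw × flow = 17.2 + 13.4 × 0.5833 = 17.2 + 7.816 = 25.016 cmH2O.

25.0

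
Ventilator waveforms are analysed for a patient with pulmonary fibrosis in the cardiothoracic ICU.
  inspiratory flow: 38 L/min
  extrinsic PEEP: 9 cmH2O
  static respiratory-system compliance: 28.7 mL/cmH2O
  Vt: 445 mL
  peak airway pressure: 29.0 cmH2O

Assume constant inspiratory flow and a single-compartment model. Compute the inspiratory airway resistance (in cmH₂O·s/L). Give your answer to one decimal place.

7.1

Flow: 38 L/min ÷ 60 = 0.6333 L/s.
Equation of motion (constant flow): PIP = Vt/C + R·V̇ + PEEP.
R·V̇ = PIP − Vt/C − PEEP = 29.0 − 445/28.7 − 9 = 29.0 − 15.505 − 9 = 4.495 cmH2O.
R = 4.495 / 0.6333 = 7.098 cmH2O·s/L.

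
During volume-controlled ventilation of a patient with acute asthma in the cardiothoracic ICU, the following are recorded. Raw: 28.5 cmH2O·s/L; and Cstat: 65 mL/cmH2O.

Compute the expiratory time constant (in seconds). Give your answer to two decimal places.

1.85

τ = R × C = 28.5 × 65 mL/cmH2O = 28.5 × 0.065 L/cmH2O = 1.853 s.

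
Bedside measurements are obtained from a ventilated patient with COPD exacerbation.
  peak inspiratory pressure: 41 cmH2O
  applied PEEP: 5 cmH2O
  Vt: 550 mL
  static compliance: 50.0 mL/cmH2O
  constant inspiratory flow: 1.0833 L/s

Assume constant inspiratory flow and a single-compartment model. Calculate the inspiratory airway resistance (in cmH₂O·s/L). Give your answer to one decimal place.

23.1

Equation of motion (constant flow): PIP = Vt/C + R·V̇ + PEEP.
R·V̇ = PIP − Vt/C − PEEP = 41 − 550/50.0 − 5 = 41 − 11.0 − 5 = 25.0 cmH2O.
R = 25.0 / 1.0833 = 23.078 cmH2O·s/L.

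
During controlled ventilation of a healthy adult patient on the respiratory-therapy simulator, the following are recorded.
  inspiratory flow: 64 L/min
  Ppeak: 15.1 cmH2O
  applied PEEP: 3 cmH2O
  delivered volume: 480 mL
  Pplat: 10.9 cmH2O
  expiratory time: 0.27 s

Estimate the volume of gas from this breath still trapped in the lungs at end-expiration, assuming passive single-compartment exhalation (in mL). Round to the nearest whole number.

Flow: 64 L/min ÷ 60 = 1.0667 L/s.
R = (PIP − Pplat)/V̇ = (15.1 − 10.9) / 1.0667 = 4.2/1.0667 = 3.937 cmH2O·s/L.
C = Vt/(Pplat − PEEP) = 480.0 / (10.9 − 3) = 480.0/7.9 = 60.759 mL/cmH2O.
τ = R × C = 3.937 × 0.06076 L/cmH2O = 0.2392 s.
Fraction remaining = e^(−Te/τ) = e^(−0.27/0.2392) = 0.3234.
Trapped volume = 480.0 × 0.3234 = 155.23 mL.

155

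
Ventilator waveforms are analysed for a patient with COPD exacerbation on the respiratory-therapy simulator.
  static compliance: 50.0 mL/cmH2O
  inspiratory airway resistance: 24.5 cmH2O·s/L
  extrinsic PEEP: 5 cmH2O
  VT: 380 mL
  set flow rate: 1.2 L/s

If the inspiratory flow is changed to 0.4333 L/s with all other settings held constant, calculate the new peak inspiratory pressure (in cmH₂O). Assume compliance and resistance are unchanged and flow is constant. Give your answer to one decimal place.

23.2

PIP = Vt/C + R·V̇ + PEEP (constant-flow equation of motion).
Only the resistive term changes: ΔPIP = R × ΔV̇ = 24.5 × (0.4333 − 1.2) = 24.5 × -0.7667 = -18.784 cmH2O.
Original PIP = 380/50.0 + 24.5×1.2 + 5 = 42.0 cmH2O; new PIP = 42.0 + (-18.784) = 23.216 cmH2O.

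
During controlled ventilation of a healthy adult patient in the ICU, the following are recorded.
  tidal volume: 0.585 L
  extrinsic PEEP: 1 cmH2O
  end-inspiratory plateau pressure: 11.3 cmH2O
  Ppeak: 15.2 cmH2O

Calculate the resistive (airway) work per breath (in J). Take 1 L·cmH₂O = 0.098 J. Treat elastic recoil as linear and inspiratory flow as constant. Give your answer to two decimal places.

0.22

With constant inspiratory flow the resistive pressure is constant at PIP − Pplat = 15.2 − 11.3 = 3.9 cmH2O, so resistive work = 3.9 × 0.585 = 2.282 L·cmH2O.
× 0.098 J/(L·cmH2O) → 0.2236 J.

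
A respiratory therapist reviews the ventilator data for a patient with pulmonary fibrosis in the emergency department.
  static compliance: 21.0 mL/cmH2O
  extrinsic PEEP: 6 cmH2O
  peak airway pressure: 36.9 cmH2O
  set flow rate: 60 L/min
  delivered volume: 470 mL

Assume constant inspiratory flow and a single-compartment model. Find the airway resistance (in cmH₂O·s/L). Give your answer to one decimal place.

8.5

Flow: 60 L/min ÷ 60 = 1 L/s.
Equation of motion (constant flow): PIP = Vt/C + R·V̇ + PEEP.
R·V̇ = PIP − Vt/C − PEEP = 36.9 − 470/21.0 − 6 = 36.9 − 22.381 − 6 = 8.519 cmH2O.
R = 8.519 / 1 = 8.519 cmH2O·s/L.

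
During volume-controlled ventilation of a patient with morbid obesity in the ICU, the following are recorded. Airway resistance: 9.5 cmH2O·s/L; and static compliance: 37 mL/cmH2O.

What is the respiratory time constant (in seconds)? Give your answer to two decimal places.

0.35

τ = R × C = 9.5 × 37 mL/cmH2O = 9.5 × 0.037 L/cmH2O = 0.3515 s.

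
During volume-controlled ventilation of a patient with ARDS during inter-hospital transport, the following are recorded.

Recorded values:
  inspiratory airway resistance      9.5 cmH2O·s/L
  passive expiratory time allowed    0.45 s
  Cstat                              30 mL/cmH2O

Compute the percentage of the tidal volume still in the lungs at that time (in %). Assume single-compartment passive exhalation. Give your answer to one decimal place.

τ = R × C = 9.5 × 30 mL/cmH2O = 9.5 × 0.030 L/cmH2O = 0.285 s.
Passive exhalation: V(t)/V₀ = e^(−t/τ) = e^(−0.45/0.285) = 0.2062.
Fraction remaining = 0.2062 → 20.62%.

20.6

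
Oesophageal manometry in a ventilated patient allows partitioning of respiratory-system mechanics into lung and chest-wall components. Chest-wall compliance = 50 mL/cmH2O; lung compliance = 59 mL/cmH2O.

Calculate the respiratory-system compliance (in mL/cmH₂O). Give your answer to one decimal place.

27.1

Lung and chest wall are elastances in series: 1/Crs = 1/CL + 1/Ccw.
1/Crs = 1/59 + 1/50 = 0.03695.
Crs = 27.064 mL/cmH2O.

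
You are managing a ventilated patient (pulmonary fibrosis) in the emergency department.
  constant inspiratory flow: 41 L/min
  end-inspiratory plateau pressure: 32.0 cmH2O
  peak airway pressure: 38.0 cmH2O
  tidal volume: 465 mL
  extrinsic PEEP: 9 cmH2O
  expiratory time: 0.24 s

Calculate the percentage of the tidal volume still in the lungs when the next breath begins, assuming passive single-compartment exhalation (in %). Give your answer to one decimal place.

25.9

Flow: 41 L/min ÷ 60 = 0.6833 L/s.
R = (PIP − Pplat)/V̇ = (38.0 − 32.0) / 0.6833 = 6.0/0.6833 = 8.781 cmH2O·s/L.
C = Vt/(Pplat − PEEP) = 465.0 / (32.0 − 9) = 465.0/23.0 = 20.217 mL/cmH2O.
τ = R × C = 8.781 × 0.02022 L/cmH2O = 0.1776 s.
Fraction remaining at end-expiration = e^(−Te/τ) = e^(−0.24/0.1776) = 0.2589 → 25.89%.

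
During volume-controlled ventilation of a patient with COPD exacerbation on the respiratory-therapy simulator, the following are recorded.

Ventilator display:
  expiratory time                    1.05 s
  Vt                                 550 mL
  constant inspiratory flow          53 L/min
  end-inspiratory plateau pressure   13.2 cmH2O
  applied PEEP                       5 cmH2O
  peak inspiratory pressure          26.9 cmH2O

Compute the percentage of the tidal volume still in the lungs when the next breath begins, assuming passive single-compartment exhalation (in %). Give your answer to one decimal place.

Flow: 53 L/min ÷ 60 = 0.8833 L/s.
R = (PIP − Pplat)/V̇ = (26.9 − 13.2) / 0.8833 = 13.7/0.8833 = 15.51 cmH2O·s/L.
C = Vt/(Pplat − PEEP) = 550.0 / (13.2 − 5) = 550.0/8.2 = 67.073 mL/cmH2O.
τ = R × C = 15.51 × 0.06707 L/cmH2O = 1.04 s.
Fraction remaining at end-expiration = e^(−Te/τ) = e^(−1.05/1.04) = 0.3644 → 36.44%.

36.4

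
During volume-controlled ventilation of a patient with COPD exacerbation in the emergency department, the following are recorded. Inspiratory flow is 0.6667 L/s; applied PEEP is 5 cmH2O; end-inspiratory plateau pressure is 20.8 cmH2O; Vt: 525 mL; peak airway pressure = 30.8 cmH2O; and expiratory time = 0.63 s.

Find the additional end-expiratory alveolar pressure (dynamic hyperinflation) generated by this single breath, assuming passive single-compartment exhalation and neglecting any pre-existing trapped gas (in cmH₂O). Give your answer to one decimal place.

4.5

R = (PIP − Pplat)/V̇ = (30.8 − 20.8) / 0.6667 = 10.0/0.6667 = 14.999 cmH2O·s/L.
C = Vt/(Pplat − PEEP) = 525.0 / (20.8 − 5) = 525.0/15.8 = 33.228 mL/cmH2O.
τ = R × C = 14.999 × 0.03323 L/cmH2O = 0.4984 s.
Fraction remaining = e^(−Te/τ) = e^(−0.63/0.4984) = 0.2825; trapped volume = 525.0 × 0.2825 = 148.31 mL.
Additional alveolar pressure from trapping ≈ V_trapped / C = 148.31 / 33.228 = 4.463 cmH2O.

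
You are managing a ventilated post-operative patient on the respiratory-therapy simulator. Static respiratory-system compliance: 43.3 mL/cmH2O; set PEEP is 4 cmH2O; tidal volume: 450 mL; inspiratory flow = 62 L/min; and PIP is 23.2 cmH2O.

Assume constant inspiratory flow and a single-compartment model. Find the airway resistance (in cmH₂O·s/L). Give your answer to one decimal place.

Flow: 62 L/min ÷ 60 = 1.0333 L/s.
Equation of motion (constant flow): PIP = Vt/C + R·V̇ + PEEP.
R·V̇ = PIP − Vt/C − PEEP = 23.2 − 450/43.3 − 4 = 23.2 − 10.393 − 4 = 8.807 cmH2O.
R = 8.807 / 1.0333 = 8.523 cmH2O·s/L.

8.5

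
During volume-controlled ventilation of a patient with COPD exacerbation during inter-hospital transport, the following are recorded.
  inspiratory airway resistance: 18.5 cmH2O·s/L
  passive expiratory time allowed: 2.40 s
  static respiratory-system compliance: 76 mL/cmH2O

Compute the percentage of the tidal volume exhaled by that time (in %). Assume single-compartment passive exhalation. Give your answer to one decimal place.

81.9

τ = R × C = 18.5 × 76 mL/cmH2O = 18.5 × 0.076 L/cmH2O = 1.406 s.
Passive exhalation: V(t)/V₀ = e^(−t/τ) = e^(−2.40/1.406) = 0.1814.
Fraction exhaled = 1 − 0.1814 = 0.8186 → 81.86%.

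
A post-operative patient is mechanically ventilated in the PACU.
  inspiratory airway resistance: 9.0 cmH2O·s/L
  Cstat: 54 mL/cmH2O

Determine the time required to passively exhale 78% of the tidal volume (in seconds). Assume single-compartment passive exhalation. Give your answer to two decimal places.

τ = R × C = 9.0 × 54 mL/cmH2O = 9.0 × 0.054 L/cmH2O = 0.486 s.
Exhaled fraction f = 1 − e^(−t/τ) → t = −τ·ln(1 − f) = −0.486·ln(0.22) = 0.7359 s.

0.74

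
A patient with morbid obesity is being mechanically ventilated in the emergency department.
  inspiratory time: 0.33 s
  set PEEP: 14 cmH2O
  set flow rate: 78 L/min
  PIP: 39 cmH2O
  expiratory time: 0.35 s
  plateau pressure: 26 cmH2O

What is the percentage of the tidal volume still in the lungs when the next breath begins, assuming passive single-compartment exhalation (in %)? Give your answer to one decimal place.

Flow: 78 L/min ÷ 60 = 1.3 L/s.
Vt = flow × Ti = 1.3 L/s × 0.33 s × 1000 mL/L = 429.0 mL.
R = (PIP − Pplat)/V̇ = (39 − 26) / 1.3 = 13.0/1.3 = 10.0 cmH2O·s/L.
C = Vt/(Pplat − PEEP) = 429.0 / (26 − 14) = 429.0/12.0 = 35.75 mL/cmH2O.
τ = R × C = 10.0 × 0.03575 L/cmH2O = 0.3575 s.
Fraction remaining at end-expiration = e^(−Te/τ) = e^(−0.35/0.3575) = 0.3757 → 37.57%.

37.6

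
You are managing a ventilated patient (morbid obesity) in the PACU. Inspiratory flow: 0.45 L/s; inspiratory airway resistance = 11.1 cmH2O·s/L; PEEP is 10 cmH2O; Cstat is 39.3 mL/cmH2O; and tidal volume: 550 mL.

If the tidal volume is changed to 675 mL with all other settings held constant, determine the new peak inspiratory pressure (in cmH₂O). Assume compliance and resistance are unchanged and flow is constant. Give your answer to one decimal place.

PIP = Vt/C + R·V̇ + PEEP (constant-flow equation of motion).
Only the elastic term changes: ΔPIP = ΔVt / C = (675 − 550) / 39.3 = 3.181 cmH2O.
Original PIP = 550/39.3 + 11.1×0.45 + 10 = 28.99 cmH2O; new PIP = 28.99 + (3.181) = 32.171 cmH2O.

32.2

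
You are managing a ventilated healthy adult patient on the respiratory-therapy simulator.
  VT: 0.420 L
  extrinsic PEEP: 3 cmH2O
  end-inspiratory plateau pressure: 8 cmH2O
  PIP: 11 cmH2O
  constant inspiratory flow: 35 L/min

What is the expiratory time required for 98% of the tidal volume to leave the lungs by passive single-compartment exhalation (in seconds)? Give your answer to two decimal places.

1.69

Flow: 35 L/min ÷ 60 = 0.5833 L/s.
R = (PIP − Pplat)/V̇ = (11 − 8) / 0.5833 = 3.0/0.5833 = 5.143 cmH2O·s/L.
C = Vt/(Pplat − PEEP) = 420.0 / (8 − 3) = 420.0/5.0 = 84.0 mL/cmH2O.
τ = R × C = 5.143 × 0.084 L/cmH2O = 0.432 s.
t = −τ·ln(1 − 0.98) = −0.432·ln(0.02) = 1.69 s.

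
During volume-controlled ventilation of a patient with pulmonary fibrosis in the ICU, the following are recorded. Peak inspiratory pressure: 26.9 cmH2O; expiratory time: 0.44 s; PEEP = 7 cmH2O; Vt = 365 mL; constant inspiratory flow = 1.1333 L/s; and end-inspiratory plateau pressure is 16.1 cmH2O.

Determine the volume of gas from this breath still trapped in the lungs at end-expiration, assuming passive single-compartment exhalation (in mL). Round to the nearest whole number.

115

R = (PIP − Pplat)/V̇ = (26.9 − 16.1) / 1.1333 = 10.8/1.1333 = 9.53 cmH2O·s/L.
C = Vt/(Pplat − PEEP) = 365.0 / (16.1 − 7) = 365.0/9.1 = 40.11 mL/cmH2O.
τ = R × C = 9.53 × 0.04011 L/cmH2O = 0.3822 s.
Fraction remaining = e^(−Te/τ) = e^(−0.44/0.3822) = 0.3162.
Trapped volume = 365.0 × 0.3162 = 115.41 mL.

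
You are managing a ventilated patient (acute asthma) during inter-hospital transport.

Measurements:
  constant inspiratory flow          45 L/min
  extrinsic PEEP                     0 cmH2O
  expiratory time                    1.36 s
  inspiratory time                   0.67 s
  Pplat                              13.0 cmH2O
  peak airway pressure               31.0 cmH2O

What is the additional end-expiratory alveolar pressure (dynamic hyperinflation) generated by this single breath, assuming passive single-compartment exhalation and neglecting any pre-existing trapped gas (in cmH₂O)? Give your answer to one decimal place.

3.0

Flow: 45 L/min ÷ 60 = 0.75 L/s.
Vt = flow × Ti = 0.75 L/s × 0.67 s × 1000 mL/L = 502.5 mL.
R = (PIP − Pplat)/V̇ = (31.0 − 13.0) / 0.75 = 18.0/0.75 = 24.0 cmH2O·s/L.
C = Vt/(Pplat − PEEP) = 502.5 / (13.0 − 0) = 502.5/13.0 = 38.654 mL/cmH2O.
τ = R × C = 24.0 × 0.03865 L/cmH2O = 0.9276 s.
Fraction remaining = e^(−Te/τ) = e^(−1.36/0.9276) = 0.2308; trapped volume = 502.5 × 0.2308 = 115.98 mL.
Additional alveolar pressure from trapping ≈ V_trapped / C = 115.98 / 38.654 = 3.0 cmH2O.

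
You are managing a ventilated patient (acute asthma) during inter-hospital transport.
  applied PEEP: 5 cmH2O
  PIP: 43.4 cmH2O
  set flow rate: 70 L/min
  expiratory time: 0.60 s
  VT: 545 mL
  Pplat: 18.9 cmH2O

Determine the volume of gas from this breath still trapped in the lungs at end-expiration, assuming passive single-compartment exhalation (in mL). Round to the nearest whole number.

263

Flow: 70 L/min ÷ 60 = 1.1667 L/s.
R = (PIP − Pplat)/V̇ = (43.4 − 18.9) / 1.1667 = 24.5/1.1667 = 20.999 cmH2O·s/L.
C = Vt/(Pplat − PEEP) = 545.0 / (18.9 − 5) = 545.0/13.9 = 39.209 mL/cmH2O.
τ = R × C = 20.999 × 0.03921 L/cmH2O = 0.8234 s.
Fraction remaining = e^(−Te/τ) = e^(−0.60/0.8234) = 0.4825.
Trapped volume = 545.0 × 0.4825 = 262.96 mL.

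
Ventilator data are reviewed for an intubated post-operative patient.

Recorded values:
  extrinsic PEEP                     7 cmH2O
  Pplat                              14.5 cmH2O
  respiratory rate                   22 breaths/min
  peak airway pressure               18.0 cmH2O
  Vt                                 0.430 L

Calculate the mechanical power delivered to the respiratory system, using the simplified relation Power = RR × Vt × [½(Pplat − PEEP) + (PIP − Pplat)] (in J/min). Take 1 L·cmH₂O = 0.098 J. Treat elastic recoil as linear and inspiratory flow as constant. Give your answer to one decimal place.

Per-breath work = Vt × [½(Pplat−PEEP) + (PIP−Pplat)] = 0.430 × [0.5×7.5 + 3.5] = 0.430 × 7.25 = 3.118 L·cmH2O.
Power = 22 × 3.118 = 68.596 L·cmH2O/min.
× 0.098 J/(L·cmH2O) → 6.722 J/min.

6.7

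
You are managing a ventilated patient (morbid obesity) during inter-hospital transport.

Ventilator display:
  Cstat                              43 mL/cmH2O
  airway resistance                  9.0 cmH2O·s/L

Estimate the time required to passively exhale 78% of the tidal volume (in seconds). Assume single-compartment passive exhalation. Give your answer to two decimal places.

0.59

τ = R × C = 9.0 × 43 mL/cmH2O = 9.0 × 0.043 L/cmH2O = 0.387 s.
Exhaled fraction f = 1 − e^(−t/τ) → t = −τ·ln(1 − f) = −0.387·ln(0.22) = 0.586 s.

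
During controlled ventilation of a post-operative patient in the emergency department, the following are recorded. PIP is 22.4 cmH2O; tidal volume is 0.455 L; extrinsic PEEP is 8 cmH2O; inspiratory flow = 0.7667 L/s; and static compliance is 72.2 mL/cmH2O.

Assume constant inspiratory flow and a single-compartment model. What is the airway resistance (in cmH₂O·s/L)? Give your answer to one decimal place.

Equation of motion (constant flow): PIP = Vt/C + R·V̇ + PEEP.
R·V̇ = PIP − Vt/C − PEEP = 22.4 − 455/72.2 − 8 = 22.4 − 6.302 − 8 = 8.098 cmH2O.
R = 8.098 / 0.7667 = 10.562 cmH2O·s/L.

10.6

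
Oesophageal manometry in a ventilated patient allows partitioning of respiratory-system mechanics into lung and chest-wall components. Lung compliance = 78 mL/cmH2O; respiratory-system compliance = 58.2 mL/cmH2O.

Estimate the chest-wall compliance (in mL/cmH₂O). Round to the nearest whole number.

1/Ccw = 1/Crs − 1/CL.
1/Ccw = 1/58.2 − 1/78 = 0.004362.
Ccw = 229.25 mL/cmH2O.

229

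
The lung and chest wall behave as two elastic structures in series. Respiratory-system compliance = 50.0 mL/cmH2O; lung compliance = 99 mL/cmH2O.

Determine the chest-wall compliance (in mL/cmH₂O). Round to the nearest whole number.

1/Ccw = 1/Crs − 1/CL.
1/Ccw = 1/50.0 − 1/99 = 0.009899.
Ccw = 101.02 mL/cmH2O.

101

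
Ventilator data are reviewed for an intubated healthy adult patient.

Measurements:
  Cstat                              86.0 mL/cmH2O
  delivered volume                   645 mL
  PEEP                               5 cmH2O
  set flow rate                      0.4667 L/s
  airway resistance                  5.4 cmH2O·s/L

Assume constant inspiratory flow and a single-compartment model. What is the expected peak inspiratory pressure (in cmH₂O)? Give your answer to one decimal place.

Equation of motion (constant flow): PIP = Vt/C + R·V̇ + PEEP.
PIP = 645/86.0 + 5.4×0.4667 + 5 = 7.5 + 2.52 + 5 = 15.02 cmH2O.

15.0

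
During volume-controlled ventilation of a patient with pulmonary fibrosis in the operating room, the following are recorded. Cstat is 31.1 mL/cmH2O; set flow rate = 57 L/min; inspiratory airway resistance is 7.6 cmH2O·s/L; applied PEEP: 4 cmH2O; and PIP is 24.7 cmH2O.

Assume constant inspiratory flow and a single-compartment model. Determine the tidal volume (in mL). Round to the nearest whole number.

Flow: 57 L/min ÷ 60 = 0.95 L/s.
Equation of motion (constant flow): PIP = Vt/C + R·V̇ + PEEP.
Vt/C = PIP − R·V̇ − PEEP = 24.7 − 7.22 − 4 = 13.48 cmH2O.
Vt = C × 13.48 = 31.1 × 13.48 = 419.23 mL.

419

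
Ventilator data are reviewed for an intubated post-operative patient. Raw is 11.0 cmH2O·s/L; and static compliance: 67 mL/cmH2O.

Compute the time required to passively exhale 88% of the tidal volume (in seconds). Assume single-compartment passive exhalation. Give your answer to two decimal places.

1.56

τ = R × C = 11.0 × 67 mL/cmH2O = 11.0 × 0.067 L/cmH2O = 0.737 s.
Exhaled fraction f = 1 − e^(−t/τ) → t = −τ·ln(1 − f) = −0.737·ln(0.12) = 1.563 s.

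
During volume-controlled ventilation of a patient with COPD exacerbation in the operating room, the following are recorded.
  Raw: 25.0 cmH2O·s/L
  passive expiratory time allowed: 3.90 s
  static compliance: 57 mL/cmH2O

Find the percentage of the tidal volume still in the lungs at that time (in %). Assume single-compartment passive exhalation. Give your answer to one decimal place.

6.5

τ = R × C = 25.0 × 57 mL/cmH2O = 25.0 × 0.057 L/cmH2O = 1.425 s.
Passive exhalation: V(t)/V₀ = e^(−t/τ) = e^(−3.90/1.425) = 0.06477.
Fraction remaining = 0.06477 → 6.477%.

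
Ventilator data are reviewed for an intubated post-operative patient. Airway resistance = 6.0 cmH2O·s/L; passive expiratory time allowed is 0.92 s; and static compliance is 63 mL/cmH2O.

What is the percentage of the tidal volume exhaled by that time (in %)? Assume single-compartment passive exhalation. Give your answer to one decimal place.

τ = R × C = 6.0 × 63 mL/cmH2O = 6.0 × 0.063 L/cmH2O = 0.378 s.
Passive exhalation: V(t)/V₀ = e^(−t/τ) = e^(−0.92/0.378) = 0.0877.
Fraction exhaled = 1 − 0.0877 = 0.9123 → 91.23%.

91.2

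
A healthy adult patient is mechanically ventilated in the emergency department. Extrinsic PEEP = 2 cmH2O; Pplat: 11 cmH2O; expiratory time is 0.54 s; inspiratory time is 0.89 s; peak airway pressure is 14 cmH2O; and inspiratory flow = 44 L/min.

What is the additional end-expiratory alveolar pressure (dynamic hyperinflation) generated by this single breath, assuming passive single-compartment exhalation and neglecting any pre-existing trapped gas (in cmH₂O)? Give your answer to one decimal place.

Flow: 44 L/min ÷ 60 = 0.7333 L/s.
Vt = flow × Ti = 0.7333 L/s × 0.89 s × 1000 mL/L = 652.64 mL.
R = (PIP − Pplat)/V̇ = (14 − 11) / 0.7333 = 3.0/0.7333 = 4.091 cmH2O·s/L.
C = Vt/(Pplat − PEEP) = 652.64 / (11 − 2) = 652.64/9.0 = 72.516 mL/cmH2O.
τ = R × C = 4.091 × 0.07252 L/cmH2O = 0.2967 s.
Fraction remaining = e^(−Te/τ) = e^(−0.54/0.2967) = 0.162; trapped volume = 652.64 × 0.162 = 105.73 mL.
Additional alveolar pressure from trapping ≈ V_trapped / C = 105.73 / 72.516 = 1.458 cmH2O.

1.5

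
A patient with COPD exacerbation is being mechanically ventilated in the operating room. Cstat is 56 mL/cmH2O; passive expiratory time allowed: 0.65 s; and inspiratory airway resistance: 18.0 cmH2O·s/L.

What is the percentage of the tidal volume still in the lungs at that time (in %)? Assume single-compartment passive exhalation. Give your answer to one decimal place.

52.5

τ = R × C = 18.0 × 56 mL/cmH2O = 18.0 × 0.056 L/cmH2O = 1.008 s.
Passive exhalation: V(t)/V₀ = e^(−t/τ) = e^(−0.65/1.008) = 0.5247.
Fraction remaining = 0.5247 → 52.47%.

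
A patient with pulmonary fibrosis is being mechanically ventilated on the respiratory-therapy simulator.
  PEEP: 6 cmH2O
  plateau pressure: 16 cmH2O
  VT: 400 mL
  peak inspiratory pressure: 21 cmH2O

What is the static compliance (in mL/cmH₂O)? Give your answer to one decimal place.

40.0

Cstat = Vt / (Pplat − PEEP) = 400 / (16 − 6) = 400 / 10.0 = 40.0 mL/cmH2O.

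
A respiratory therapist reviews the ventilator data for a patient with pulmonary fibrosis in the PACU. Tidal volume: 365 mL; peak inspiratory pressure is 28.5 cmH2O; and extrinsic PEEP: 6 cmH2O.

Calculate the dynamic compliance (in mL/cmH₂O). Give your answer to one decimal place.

Dynamic compliance = Vt / (PIP − PEEP) = 365 / (28.5 − 6) = 365 / 22.5 = 16.222 mL/cmH2O.

16.2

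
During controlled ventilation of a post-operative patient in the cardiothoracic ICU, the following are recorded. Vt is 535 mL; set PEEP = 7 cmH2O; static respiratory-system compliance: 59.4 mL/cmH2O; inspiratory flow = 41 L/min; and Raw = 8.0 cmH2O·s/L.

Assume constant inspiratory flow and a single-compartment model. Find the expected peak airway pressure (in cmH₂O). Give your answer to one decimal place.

Flow: 41 L/min ÷ 60 = 0.6833 L/s.
Equation of motion (constant flow): PIP = Vt/C + R·V̇ + PEEP.
PIP = 535/59.4 + 8.0×0.6833 + 7 = 9.007 + 5.466 + 7 = 21.473 cmH2O.

21.5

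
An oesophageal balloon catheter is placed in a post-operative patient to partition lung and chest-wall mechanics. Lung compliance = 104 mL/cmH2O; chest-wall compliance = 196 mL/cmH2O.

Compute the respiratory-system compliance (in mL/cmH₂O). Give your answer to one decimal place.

67.9

Lung and chest wall are elastances in series: 1/Crs = 1/CL + 1/Ccw.
1/Crs = 1/104 + 1/196 = 0.01472.
Crs = 67.935 mL/cmH2O.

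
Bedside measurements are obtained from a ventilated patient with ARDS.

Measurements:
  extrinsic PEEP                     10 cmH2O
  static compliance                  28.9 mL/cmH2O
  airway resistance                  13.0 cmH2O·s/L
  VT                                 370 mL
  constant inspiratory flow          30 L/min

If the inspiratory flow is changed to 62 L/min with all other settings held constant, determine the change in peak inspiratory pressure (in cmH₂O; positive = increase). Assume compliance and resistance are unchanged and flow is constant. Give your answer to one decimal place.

6.9

Flow: 30 L/min ÷ 60 = 0.5 L/s.
New flow: 62 L/min ÷ 60 = 1.0333 L/s.
PIP = Vt/C + R·V̇ + PEEP (constant-flow equation of motion).
Only the resistive term changes: ΔPIP = R × ΔV̇ = 13.0 × (1.0333 − 0.5) = 13.0 × 0.5333 = 6.933 cmH2O.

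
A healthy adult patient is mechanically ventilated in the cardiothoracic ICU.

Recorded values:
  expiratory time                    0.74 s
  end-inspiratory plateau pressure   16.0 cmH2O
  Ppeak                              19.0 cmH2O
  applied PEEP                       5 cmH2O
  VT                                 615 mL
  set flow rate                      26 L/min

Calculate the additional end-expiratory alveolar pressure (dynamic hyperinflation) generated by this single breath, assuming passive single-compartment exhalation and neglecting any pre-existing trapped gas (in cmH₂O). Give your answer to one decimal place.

Flow: 26 L/min ÷ 60 = 0.4333 L/s.
R = (PIP − Pplat)/V̇ = (19.0 − 16.0) / 0.4333 = 3.0/0.4333 = 6.924 cmH2O·s/L.
C = Vt/(Pplat − PEEP) = 615.0 / (16.0 − 5) = 615.0/11.0 = 55.909 mL/cmH2O.
τ = R × C = 6.924 × 0.05591 L/cmH2O = 0.3871 s.
Fraction remaining = e^(−Te/τ) = e^(−0.74/0.3871) = 0.1478; trapped volume = 615.0 × 0.1478 = 90.897 mL.
Additional alveolar pressure from trapping ≈ V_trapped / C = 90.897 / 55.909 = 1.626 cmH2O.

1.6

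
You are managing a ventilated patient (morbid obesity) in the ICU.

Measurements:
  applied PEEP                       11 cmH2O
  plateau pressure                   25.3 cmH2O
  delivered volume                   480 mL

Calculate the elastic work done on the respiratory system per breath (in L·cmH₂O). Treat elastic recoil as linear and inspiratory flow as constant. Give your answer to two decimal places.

Elastic work ≈ ½ × (Pplat − PEEP) × Vt = 0.5 × (25.3 − 11) × 0.480 L = 0.5 × 14.3 × 0.480 = 3.432 L·cmH2O.

3.43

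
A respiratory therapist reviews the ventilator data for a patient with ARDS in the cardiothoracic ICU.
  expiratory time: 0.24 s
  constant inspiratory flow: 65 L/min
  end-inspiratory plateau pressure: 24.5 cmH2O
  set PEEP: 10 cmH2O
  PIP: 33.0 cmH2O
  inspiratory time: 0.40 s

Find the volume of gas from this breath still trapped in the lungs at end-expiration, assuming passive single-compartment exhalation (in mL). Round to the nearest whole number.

Flow: 65 L/min ÷ 60 = 1.0833 L/s.
Vt = flow × Ti = 1.0833 L/s × 0.40 s × 1000 mL/L = 433.32 mL.
R = (PIP − Pplat)/V̇ = (33.0 − 24.5) / 1.0833 = 8.5/1.0833 = 7.846 cmH2O·s/L.
C = Vt/(Pplat − PEEP) = 433.32 / (24.5 − 10) = 433.32/14.5 = 29.884 mL/cmH2O.
τ = R × C = 7.846 × 0.02988 L/cmH2O = 0.2344 s.
Fraction remaining = e^(−Te/τ) = e^(−0.24/0.2344) = 0.3592.
Trapped volume = 433.32 × 0.3592 = 155.65 mL.

156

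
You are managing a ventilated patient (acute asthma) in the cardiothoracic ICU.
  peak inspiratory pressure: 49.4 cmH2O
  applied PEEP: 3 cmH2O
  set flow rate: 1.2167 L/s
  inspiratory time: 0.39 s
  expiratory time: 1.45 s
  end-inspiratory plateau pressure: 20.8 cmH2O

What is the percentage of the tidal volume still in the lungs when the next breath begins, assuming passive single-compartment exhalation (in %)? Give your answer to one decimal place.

9.9

Vt = flow × Ti = 1.2167 L/s × 0.39 s × 1000 mL/L = 474.51 mL.
R = (PIP − Pplat)/V̇ = (49.4 − 20.8) / 1.2167 = 28.6/1.2167 = 23.506 cmH2O·s/L.
C = Vt/(Pplat − PEEP) = 474.51 / (20.8 − 3) = 474.51/17.8 = 26.658 mL/cmH2O.
τ = R × C = 23.506 × 0.02666 L/cmH2O = 0.6267 s.
Fraction remaining at end-expiration = e^(−Te/τ) = e^(−1.45/0.6267) = 0.09889 → 9.889%.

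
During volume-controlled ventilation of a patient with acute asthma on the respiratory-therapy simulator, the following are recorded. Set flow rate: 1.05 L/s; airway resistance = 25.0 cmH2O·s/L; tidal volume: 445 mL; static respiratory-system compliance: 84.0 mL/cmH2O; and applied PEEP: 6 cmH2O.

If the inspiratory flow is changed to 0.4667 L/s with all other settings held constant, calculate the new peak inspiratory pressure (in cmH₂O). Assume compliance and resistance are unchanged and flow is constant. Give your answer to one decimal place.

23.0

PIP = Vt/C + R·V̇ + PEEP (constant-flow equation of motion).
Only the resistive term changes: ΔPIP = R × ΔV̇ = 25.0 × (0.4667 − 1.05) = 25.0 × -0.5833 = -14.583 cmH2O.
Original PIP = 445/84.0 + 25.0×1.05 + 6 = 37.548 cmH2O; new PIP = 37.548 + (-14.583) = 22.965 cmH2O.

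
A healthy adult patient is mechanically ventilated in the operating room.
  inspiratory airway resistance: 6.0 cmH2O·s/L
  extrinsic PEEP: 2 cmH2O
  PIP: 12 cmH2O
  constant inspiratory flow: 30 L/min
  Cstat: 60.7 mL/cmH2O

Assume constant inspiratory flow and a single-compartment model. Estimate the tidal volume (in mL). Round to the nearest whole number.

425

Flow: 30 L/min ÷ 60 = 0.5 L/s.
Equation of motion (constant flow): PIP = Vt/C + R·V̇ + PEEP.
Vt/C = PIP − R·V̇ − PEEP = 12 − 3.0 − 2 = 7.0 cmH2O.
Vt = C × 7.0 = 60.7 × 7.0 = 424.9 mL.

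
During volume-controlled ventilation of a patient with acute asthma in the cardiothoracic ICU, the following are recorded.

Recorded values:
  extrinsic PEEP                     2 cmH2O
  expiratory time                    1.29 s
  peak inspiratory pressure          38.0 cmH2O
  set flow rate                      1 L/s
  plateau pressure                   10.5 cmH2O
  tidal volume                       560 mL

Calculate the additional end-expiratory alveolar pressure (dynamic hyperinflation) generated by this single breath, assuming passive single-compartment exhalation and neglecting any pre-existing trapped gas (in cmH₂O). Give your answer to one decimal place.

R = (PIP − Pplat)/V̇ = (38.0 − 10.5) / 1 = 27.5/1 = 27.5 cmH2O·s/L.
C = Vt/(Pplat − PEEP) = 560.0 / (10.5 − 2) = 560.0/8.5 = 65.882 mL/cmH2O.
τ = R × C = 27.5 × 0.06588 L/cmH2O = 1.812 s.
Fraction remaining = e^(−Te/τ) = e^(−1.29/1.812) = 0.4907; trapped volume = 560.0 × 0.4907 = 274.79 mL.
Additional alveolar pressure from trapping ≈ V_trapped / C = 274.79 / 65.882 = 4.171 cmH2O.

4.2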